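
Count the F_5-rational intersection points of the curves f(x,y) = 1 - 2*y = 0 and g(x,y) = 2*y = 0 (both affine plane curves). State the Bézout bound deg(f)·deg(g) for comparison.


Common zeros: ∅; count = 0; Bézout bound = 1.

deg(f) = 1, deg(g) = 1, so Bézout bound = 1.
Scan x ∈ F_5. For each x, list the y ∈ F_5 with f(x, y) ≡ 0 and those with g(x, y) ≡ 0 (mod 5); the common zeros in that column are the intersection.
  x = 0: f ≡ 0 at y ∈ {3}; g ≡ 0 at y ∈ {0}; common: ∅.
  x = 1: f ≡ 0 at y ∈ {3}; g ≡ 0 at y ∈ {0}; common: ∅.
  x = 2: f ≡ 0 at y ∈ {3}; g ≡ 0 at y ∈ {0}; common: ∅.
  x = 3: f ≡ 0 at y ∈ {3}; g ≡ 0 at y ∈ {0}; common: ∅.
  x = 4: f ≡ 0 at y ∈ {3}; g ≡ 0 at y ∈ {0}; common: ∅.
Collecting: common zeros = ∅, so the count is 0.
Comparison with the Bézout bound: 0 ≤ 1 = deg(f)·deg(g), as expected for curves with no common component (the affine F_5-count falls short of the bound because intersections may lie at infinity, over extension fields, or carry multiplicity).


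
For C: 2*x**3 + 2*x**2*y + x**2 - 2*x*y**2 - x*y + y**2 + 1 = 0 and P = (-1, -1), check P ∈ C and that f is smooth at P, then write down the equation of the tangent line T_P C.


Tangent line at P: 7*x - 3*y + 4 = 0.

Step 1: f(-1, -1) = 0, so P lies on C.
Step 2: partial derivatives
  f_x(x, y) = 6*x**2 + 4*x*y + 2*x - 2*y**2 - y, f_y(x, y) = 2*x**2 - 4*x*y - x + 2*y.
  f_x(P) = 7, f_y(P) = -3 (gradient nonzero, so P is smooth).
Step 3: tangent line at P: 7·(x − -1) + -3·(y − -1) = 0.
Expanding: 7*x - 3*y + 4 = 0.


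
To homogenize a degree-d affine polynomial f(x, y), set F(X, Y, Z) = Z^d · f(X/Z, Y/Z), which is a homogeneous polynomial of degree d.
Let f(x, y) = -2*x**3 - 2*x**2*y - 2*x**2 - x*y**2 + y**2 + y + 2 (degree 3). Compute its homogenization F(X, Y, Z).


F(X, Y, Z) = -2*X**3 - 2*X**2*Y - 2*X**2*Z - X*Y**2 + Y**2*Z + Y*Z**2 + 2*Z**3

deg(f) = 3.
Substitute x = X/Z, y = Y/Z into f, then multiply by Z^3.
  monomial -2·x^3·y^0 ↦ -2·X^3·Y^0·Z^0.
  monomial -2·x^2·y^1 ↦ -2·X^2·Y^1·Z^0.
  monomial -2·x^2·y^0 ↦ -2·X^2·Y^0·Z^1.
  monomial -1·x^1·y^2 ↦ -1·X^1·Y^2·Z^0.
  monomial 1·x^0·y^2 ↦ 1·X^0·Y^2·Z^1.
  monomial 1·x^0·y^1 ↦ 1·X^0·Y^1·Z^2.
  monomial 2·x^0·y^0 ↦ 2·X^0·Y^0·Z^3.
Collecting: F(X, Y, Z) = -2*X**3 - 2*X**2*Y - 2*X**2*Z - X*Y**2 + Y**2*Z + Y*Z**2 + 2*Z**3.


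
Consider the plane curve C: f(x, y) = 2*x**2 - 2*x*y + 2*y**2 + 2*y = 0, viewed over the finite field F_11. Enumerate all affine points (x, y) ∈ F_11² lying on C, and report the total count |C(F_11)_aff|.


Affine F_11-points: {(0, 0), (0, 10), (3, 6), (3, 7), (4, 7), (5, 1), (5, 3), (7, 1), (7, 5), (9, 3), (9, 5), (10, 10)}; count = 12.

For each of the 121 pairs (x, y) ∈ F_11², evaluate f(x, y) mod 11. Record the zeros.
  x = 0: [0↦0, 1↦4, 2↦1, 3↦2, 4↦7, 5↦5, 6↦7, 7↦2, 8↦1, 9↦4, 10↦0]  zeros at y ∈ {0, 10}
  x = 1: [0↦2, 1↦4, 2↦10, 3↦9, 4↦1, 5↦8, 6↦8, 7↦1, 8↦9, 9↦10, 10↦4]  zeros at y ∈ ∅
  x = 2: [0↦8, 1↦8, 2↦1, 3↦9, 4↦10, 5↦4, 6↦2, 7↦4, 8↦10, 9↦9, 10↦1]  zeros at y ∈ ∅
  x = 3: [0↦7, 1↦5, 2↦7, 3↦2, 4↦1, 5↦4, 6↦0, 7↦0, 8↦4, 9↦1, 10↦2]  zeros at y ∈ {6, 7}
  x = 4: [0↦10, 1↦6, 2↦6, 3↦10, 4↦7, 5↦8, 6↦2, 7↦0, 8↦2, 9↦8, 10↦7]  zeros at y ∈ {7}
  x = 5: [0↦6, 1↦0, 2↦9, 3↦0, 4↦6, 5↦5, 6↦8, 7↦4, 8↦4, 9↦8, 10↦5]  zeros at y ∈ {1, 3}
  x = 6: [0↦6, 1↦9, 2↦5, 3↦5, 4↦9, 5↦6, 6↦7, 7↦1, 8↦10, 9↦1, 10↦7]  zeros at y ∈ ∅
  x = 7: [0↦10, 1↦0, 2↦5, 3↦3, 4↦5, 5↦0, 6↦10, 7↦2, 8↦9, 9↦9, 10↦2]  zeros at y ∈ {1, 5}
  x = 8: [0↦7, 1↦6, 2↦9, 3↦5, 4↦5, 5↦9, 6↦6, 7↦7, 8↦1, 9↦10, 10↦1]  zeros at y ∈ ∅
  x = 9: [0↦8, 1↦5, 2↦6, 3↦0, 4↦9, 5↦0, 6↦6, 7↦5, 8↦8, 9↦4, 10↦4]  zeros at y ∈ {3, 5}
  x = 10: [0↦2, 1↦8, 2↦7, 3↦10, 4↦6, 5↦6, 6↦10, 7↦7, 8↦8, 9↦2, 10↦0]  zeros at y ∈ {10}
Collecting zeros: affine points = {(0, 0), (0, 10), (3, 6), (3, 7), (4, 7), (5, 1), (5, 3), (7, 1), (7, 5), (9, 3), (9, 5), (10, 10)}.
Total count |C(F_11)_aff| = 12.


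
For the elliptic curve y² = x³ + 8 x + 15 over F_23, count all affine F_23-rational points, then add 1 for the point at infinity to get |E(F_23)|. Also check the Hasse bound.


Affine points = {(1, 1), (1, 22), (2, 4), (2, 19), (6, 7), (6, 16), (7, 0), (8, 4), (8, 19), (11, 10), (11, 13), (13, 4), (13, 19), (17, 2), (17, 21), (22, 11), (22, 12)}; affine count = 17; |E(F_23)| = 18.

Discriminant check: Δ ∝ 4a³ + 27b² = 4·8³ + 27·15² = 4·512 + 27·225 ≡ 4 (mod 23). Nonzero ⇒ E is nonsingular.
For each x ∈ F_23, compute rhs = x³ + 8·x + 15 mod 23, then count y ∈ F_23 with y² ≡ rhs.
  x = 0: rhs = 15, matching y values: none (0 points).
  x = 1: rhs = 1, matching y values: 1, 22 (2 points).
  x = 2: rhs = 16, matching y values: 4, 19 (2 points).
  x = 3: rhs = 20, matching y values: none (0 points).
  x = 4: rhs = 19, matching y values: none (0 points).
  x = 5: rhs = 19, matching y values: none (0 points).
  x = 6: rhs = 3, matching y values: 7, 16 (2 points).
  x = 7: rhs = 0, matching y values: 0 (1 points).
  x = 8: rhs = 16, matching y values: 4, 19 (2 points).
  x = 9: rhs = 11, matching y values: none (0 points).
  x = 10: rhs = 14, matching y values: none (0 points).
  x = 11: rhs = 8, matching y values: 10, 13 (2 points).
  x = 12: rhs = 22, matching y values: none (0 points).
  x = 13: rhs = 16, matching y values: 4, 19 (2 points).
  x = 14: rhs = 19, matching y values: none (0 points).
  x = 15: rhs = 14, matching y values: none (0 points).
  x = 16: rhs = 7, matching y values: none (0 points).
  x = 17: rhs = 4, matching y values: 2, 21 (2 points).
  x = 18: rhs = 11, matching y values: none (0 points).
  x = 19: rhs = 11, matching y values: none (0 points).
  x = 20: rhs = 10, matching y values: none (0 points).
  x = 21: rhs = 14, matching y values: none (0 points).
  x = 22: rhs = 6, matching y values: 11, 12 (2 points).
Total affine count: 17.
Full point count |E(F_23)| = 17 + 1 = 18.
Hasse bound: |18 − (23+1)| = |-6| = 6 ≤ 2√23 ≈ 9.5917 ✓.


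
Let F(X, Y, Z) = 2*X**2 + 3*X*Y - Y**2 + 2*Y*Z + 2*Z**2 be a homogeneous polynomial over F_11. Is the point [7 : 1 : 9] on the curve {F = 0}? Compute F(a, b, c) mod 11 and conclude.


F(7,1,9) ≡ 1 (mod 11); P is NOT on the curve.

Evaluate F(7, 1, 9) term-by-term (mod 11).
  2*X**2 ↦ 2·49·1·1 = 98
  3*X*Y ↦ 3·7·1·1 = 21
  -Y**2 ↦ -1·1·1·1 = -1
  2*Y*Z ↦ 2·1·1·9 = 18
  2*Z**2 ↦ 2·1·1·81 = 162
Sum: F(7, 1, 9) = (98) + (21) + (-1) + (18) + (162) = 298.
Reducing mod 11: 298 ≡ 1 (mod 11).
Since F(a, b, c) ≡ 1 ≠ 0 (mod 11), P does NOT lie on the curve.


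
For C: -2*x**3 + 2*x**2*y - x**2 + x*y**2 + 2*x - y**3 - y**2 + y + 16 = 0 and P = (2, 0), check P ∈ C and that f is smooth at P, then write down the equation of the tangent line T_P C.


Tangent line at P: -26*x + 9*y + 52 = 0.

Step 1: f(2, 0) = 0, so P lies on C.
Step 2: partial derivatives
  f_x(x, y) = -6*x**2 + 4*x*y - 2*x + y**2 + 2, f_y(x, y) = 2*x**2 + 2*x*y - 3*y**2 - 2*y + 1.
  f_x(P) = -26, f_y(P) = 9 (gradient nonzero, so P is smooth).
Step 3: tangent line at P: -26·(x − 2) + 9·(y − 0) = 0.
Expanding: -26*x + 9*y + 52 = 0.


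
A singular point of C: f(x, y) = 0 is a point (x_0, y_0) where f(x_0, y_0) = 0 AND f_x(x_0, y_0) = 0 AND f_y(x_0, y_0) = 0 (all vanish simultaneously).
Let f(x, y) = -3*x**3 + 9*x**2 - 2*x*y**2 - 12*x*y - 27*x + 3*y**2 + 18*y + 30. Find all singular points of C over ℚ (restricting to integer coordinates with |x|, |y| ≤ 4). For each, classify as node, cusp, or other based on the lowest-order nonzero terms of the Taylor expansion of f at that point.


Singular points: {(1, -3)}; classification: cusp.

Compute partial derivatives:
  f_x = -9*x**2 + 18*x - 2*y**2 - 12*y - 27.
  f_y = -4*x*y - 12*x + 6*y + 18.
Scan x_0 ∈ {−4, ..., 4}. For each x_0, f_y(x_0, y) is a polynomial in y; find its integer roots y ∈ {−4, ..., 4}, then test f_x and f at those candidates.
  x = -4: f_y(-4, y) = 22*y + 66; vanishes at y ∈ {-3}. (-4, -3): f_x = -225 ≠ 0.
  x = -3: f_y(-3, y) = 18*y + 54; vanishes at y ∈ {-3}. (-3, -3): f_x = -144 ≠ 0.
  x = -2: f_y(-2, y) = 14*y + 42; vanishes at y ∈ {-3}. (-2, -3): f_x = -81 ≠ 0.
  x = -1: f_y(-1, y) = 10*y + 30; vanishes at y ∈ {-3}. (-1, -3): f_x = -36 ≠ 0.
  x = 0: f_y(0, y) = 6*y + 18; vanishes at y ∈ {-3}. (0, -3): f_x = -9 ≠ 0.
  x = 1: f_y(1, y) = 2*y + 6; vanishes at y ∈ {-3}. (1, -3): f_x = 0, f = 0 — SINGULAR.
  x = 2: f_y(2, y) = -2*y - 6; vanishes at y ∈ {-3}. (2, -3): f_x = -9 ≠ 0.
  x = 3: f_y(3, y) = -6*y - 18; vanishes at y ∈ {-3}. (3, -3): f_x = -36 ≠ 0.
  x = 4: f_y(4, y) = -10*y - 30; vanishes at y ∈ {-3}. (4, -3): f_x = -81 ≠ 0.
Only singular point on the grid: (1, -3).
Classify: substitute x = 1 + u, y = -3 + v and expand: f = -3*u**3 - 2*u*v**2 + v**2.
No constant or linear terms (consistent with a singular point). Quadratic part: v**2. Cubic part: -3*u**3 - 2*u*v**2.
The quadratic part v**2 is a perfect square, so there is a single (double) tangent line v = 0, i.e. y = -3. Restricting the cubic part to that line (v = 0) leaves -3*u**3 ≠ 0, so f is not divisible by v and the branch is v² ≈ 3*u**3 to lowest order — this is a cusp.
Classification: cusp.


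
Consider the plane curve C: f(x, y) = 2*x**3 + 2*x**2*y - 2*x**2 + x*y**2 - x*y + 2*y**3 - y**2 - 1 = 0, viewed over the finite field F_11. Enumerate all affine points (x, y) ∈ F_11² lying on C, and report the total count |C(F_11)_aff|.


Affine F_11-points: {(0, 1), (0, 2), (0, 3), (2, 3), (2, 10), (3, 7), (4, 6), (5, 6), (6, 9), (7, 3), (8, 6)}; count = 11.

For each of the 121 pairs (x, y) ∈ F_11², evaluate f(x, y) mod 11. Record the zeros.
  x = 0: [0↦10, 1↦0, 2↦0, 3↦0, 4↦1, 5↦4, 6↦10, 7↦9, 8↦2, 9↦1, 10↦7]  zeros at y ∈ {1, 2, 3}
  x = 1: [0↦10, 1↦2, 2↦6, 3↦1, 4↦10, 5↦1, 6↦8, 7↦10, 8↦8, 9↦3, 10↦7]  zeros at y ∈ ∅
  x = 2: [0↦7, 1↦5, 2↦6, 3↦0, 4↦10, 5↦4, 6↦5, 7↦3, 8↦10, 9↦5, 10↦0]  zeros at y ∈ {3, 10}
  x = 3: [0↦2, 1↦10, 2↦1, 3↦9, 4↦2, 5↦3, 6↦2, 7↦0, 8↦9, 9↦8, 10↦9]  zeros at y ∈ {7}
  x = 4: [0↦7, 1↦7, 2↦3, 3↦7, 4↦9, 5↦10, 6↦0, 7↦2, 8↦6, 9↦2, 10↦2]  zeros at y ∈ {6}
  x = 5: [0↦1, 1↦8, 2↦2, 3↦6, 4↦10, 5↦4, 6↦0, 7↦10, 8↦2, 9↦10, 10↦2]  zeros at y ∈ {6}
  x = 6: [0↦7, 1↦3, 2↦10, 3↦7, 4↦6, 5↦8, 6↦3, 7↦3, 8↦9, 9↦0, 10↦10]  zeros at y ∈ {9}
  x = 7: [0↦4, 1↦4, 2↦6, 3↦0, 4↦9, 5↦1, 6↦10, 7↦4, 8↦6, 9↦6, 10↦5]  zeros at y ∈ {3}
  x = 8: [0↦4, 1↦1, 2↦2, 3↦8, 4↦9, 5↦6, 6↦0, 7↦3, 8↦5, 9↦7, 10↦10]  zeros at y ∈ {6}
  x = 9: [0↦8, 1↦6, 2↦10, 3↦10, 4↦7, 5↦2, 6↦7, 7↦1, 8↦7, 9↦4, 10↦4]  zeros at y ∈ ∅
  x = 10: [0↦6, 1↦9, 2↦9, 3↦7, 4↦4, 5↦1, 6↦10, 7↦10, 8↦2, 9↦9, 10↦10]  zeros at y ∈ ∅
Collecting zeros: affine points = {(0, 1), (0, 2), (0, 3), (2, 3), (2, 10), (3, 7), (4, 6), (5, 6), (6, 9), (7, 3), (8, 6)}.
Total count |C(F_11)_aff| = 11.


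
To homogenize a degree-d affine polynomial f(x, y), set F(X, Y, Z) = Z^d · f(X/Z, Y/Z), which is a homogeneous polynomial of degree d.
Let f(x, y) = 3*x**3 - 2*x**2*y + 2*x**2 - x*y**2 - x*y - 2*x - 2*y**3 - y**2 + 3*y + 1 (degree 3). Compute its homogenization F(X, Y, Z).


F(X, Y, Z) = 3*X**3 - 2*X**2*Y + 2*X**2*Z - X*Y**2 - X*Y*Z - 2*X*Z**2 - 2*Y**3 - Y**2*Z + 3*Y*Z**2 + Z**3

deg(f) = 3.
Substitute x = X/Z, y = Y/Z into f, then multiply by Z^3.
  monomial 3·x^3·y^0 ↦ 3·X^3·Y^0·Z^0.
  monomial -2·x^2·y^1 ↦ -2·X^2·Y^1·Z^0.
  monomial 2·x^2·y^0 ↦ 2·X^2·Y^0·Z^1.
  monomial -1·x^1·y^2 ↦ -1·X^1·Y^2·Z^0.
  monomial -1·x^1·y^1 ↦ -1·X^1·Y^1·Z^1.
  monomial -2·x^1·y^0 ↦ -2·X^1·Y^0·Z^2.
  monomial -2·x^0·y^3 ↦ -2·X^0·Y^3·Z^0.
  monomial -1·x^0·y^2 ↦ -1·X^0·Y^2·Z^1.
  monomial 3·x^0·y^1 ↦ 3·X^0·Y^1·Z^2.
  monomial 1·x^0·y^0 ↦ 1·X^0·Y^0·Z^3.
Collecting: F(X, Y, Z) = 3*X**3 - 2*X**2*Y + 2*X**2*Z - X*Y**2 - X*Y*Z - 2*X*Z**2 - 2*Y**3 - Y**2*Z + 3*Y*Z**2 + Z**3.


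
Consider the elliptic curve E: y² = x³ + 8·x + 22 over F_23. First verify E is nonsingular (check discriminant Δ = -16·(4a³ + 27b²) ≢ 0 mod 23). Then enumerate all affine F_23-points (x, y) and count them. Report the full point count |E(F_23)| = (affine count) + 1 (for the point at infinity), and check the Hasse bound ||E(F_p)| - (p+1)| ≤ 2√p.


Affine points = {(1, 10), (1, 13), (2, 0), (3, 2), (3, 21), (4, 7), (4, 16), (5, 7), (5, 16), (8, 0), (9, 8), (9, 15), (12, 11), (12, 12), (13, 0), (14, 7), (14, 16), (18, 8), (18, 15), (19, 8), (19, 15), (22, 6), (22, 17)}; affine count = 23; |E(F_23)| = 24.

Discriminant check: Δ ∝ 4a³ + 27b² = 4·8³ + 27·22² = 4·512 + 27·484 ≡ 5 (mod 23). Nonzero ⇒ E is nonsingular.
For each x ∈ F_23, compute rhs = x³ + 8·x + 22 mod 23, then count y ∈ F_23 with y² ≡ rhs.
  x = 0: rhs = 22, matching y values: none (0 points).
  x = 1: rhs = 8, matching y values: 10, 13 (2 points).
  x = 2: rhs = 0, matching y values: 0 (1 points).
  x = 3: rhs = 4, matching y values: 2, 21 (2 points).
  x = 4: rhs = 3, matching y values: 7, 16 (2 points).
  x = 5: rhs = 3, matching y values: 7, 16 (2 points).
  x = 6: rhs = 10, matching y values: none (0 points).
  x = 7: rhs = 7, matching y values: none (0 points).
  x = 8: rhs = 0, matching y values: 0 (1 points).
  x = 9: rhs = 18, matching y values: 8, 15 (2 points).
  x = 10: rhs = 21, matching y values: none (0 points).
  x = 11: rhs = 15, matching y values: none (0 points).
  x = 12: rhs = 6, matching y values: 11, 12 (2 points).
  x = 13: rhs = 0, matching y values: 0 (1 points).
  x = 14: rhs = 3, matching y values: 7, 16 (2 points).
  x = 15: rhs = 21, matching y values: none (0 points).
  x = 16: rhs = 14, matching y values: none (0 points).
  x = 17: rhs = 11, matching y values: none (0 points).
  x = 18: rhs = 18, matching y values: 8, 15 (2 points).
  x = 19: rhs = 18, matching y values: 8, 15 (2 points).
  x = 20: rhs = 17, matching y values: none (0 points).
  x = 21: rhs = 21, matching y values: none (0 points).
  x = 22: rhs = 13, matching y values: 6, 17 (2 points).
Total affine count: 23.
Full point count |E(F_23)| = 23 + 1 = 24.
Hasse bound: |24 − (23+1)| = |0| = 0 ≤ 2√23 ≈ 9.5917 ✓.


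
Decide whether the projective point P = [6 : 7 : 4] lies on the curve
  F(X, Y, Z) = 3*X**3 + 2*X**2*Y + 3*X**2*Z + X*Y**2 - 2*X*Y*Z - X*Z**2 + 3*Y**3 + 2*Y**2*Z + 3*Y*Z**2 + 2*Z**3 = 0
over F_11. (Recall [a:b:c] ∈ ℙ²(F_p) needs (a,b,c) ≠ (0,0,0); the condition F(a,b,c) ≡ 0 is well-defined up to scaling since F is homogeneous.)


F(6,7,4) ≡ 9 (mod 11); P is NOT on the curve.

Evaluate F(6, 7, 4) term-by-term (mod 11).
  3*X**3 ↦ 3·216·1·1 = 648
  2*X**2*Y ↦ 2·36·7·1 = 504
  3*X**2*Z ↦ 3·36·1·4 = 432
  X*Y**2 ↦ 1·6·49·1 = 294
  -2*X*Y*Z ↦ -2·6·7·4 = -336
  -X*Z**2 ↦ -1·6·1·16 = -96
  3*Y**3 ↦ 3·1·343·1 = 1029
  2*Y**2*Z ↦ 2·1·49·4 = 392
  3*Y*Z**2 ↦ 3·1·7·16 = 336
  2*Z**3 ↦ 2·1·1·64 = 128
Sum: F(6, 7, 4) = (648) + (504) + (432) + (294) + (-336) + (-96) + (1029) + (392) + (336) + (128) = 3331.
Reducing mod 11: 3331 ≡ 9 (mod 11).
Since F(a, b, c) ≡ 9 ≠ 0 (mod 11), P does NOT lie on the curve.


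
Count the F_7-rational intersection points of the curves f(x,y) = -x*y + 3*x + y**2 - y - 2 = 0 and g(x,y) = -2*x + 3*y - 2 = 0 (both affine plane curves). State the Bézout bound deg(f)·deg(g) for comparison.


Common zeros: ∅; count = 0; Bézout bound = 2.

deg(f) = 2, deg(g) = 1, so Bézout bound = 2.
Scan x ∈ F_7. For each x, list the y ∈ F_7 with f(x, y) ≡ 0 and those with g(x, y) ≡ 0 (mod 7); the common zeros in that column are the intersection.
  x = 0: f ≡ 0 at y ∈ {2, 6}; g ≡ 0 at y ∈ {3}; common: ∅.
  x = 1: f ≡ 0 at y ∈ {1}; g ≡ 0 at y ∈ {6}; common: ∅.
  x = 2: f ≡ 0 at y ∈ {5}; g ≡ 0 at y ∈ {2}; common: ∅.
  x = 3: f ≡ 0 at y ∈ {0, 4}; g ≡ 0 at y ∈ {5}; common: ∅.
  x = 4: f ≡ 0 at y ∈ ∅; g ≡ 0 at y ∈ {1}; common: ∅.
  x = 5: f ≡ 0 at y ∈ ∅; g ≡ 0 at y ∈ {4}; common: ∅.
  x = 6: f ≡ 0 at y ∈ ∅; g ≡ 0 at y ∈ {0}; common: ∅.
Collecting: common zeros = ∅, so the count is 0.
Comparison with the Bézout bound: 0 ≤ 2 = deg(f)·deg(g), as expected for curves with no common component (the affine F_7-count falls short of the bound because intersections may lie at infinity, over extension fields, or carry multiplicity).


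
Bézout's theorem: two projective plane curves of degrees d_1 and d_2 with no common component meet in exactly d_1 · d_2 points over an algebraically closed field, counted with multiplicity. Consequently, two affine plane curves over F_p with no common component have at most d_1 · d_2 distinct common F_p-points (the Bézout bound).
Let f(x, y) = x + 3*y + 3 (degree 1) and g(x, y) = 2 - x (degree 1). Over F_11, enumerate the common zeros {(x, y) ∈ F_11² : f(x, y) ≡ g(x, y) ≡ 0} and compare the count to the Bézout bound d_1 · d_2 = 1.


Common zeros: {(2, 2)}; count = 1; Bézout bound = 1.

deg(f) = 1, deg(g) = 1, so Bézout bound = 1.
Scan x ∈ F_11. For each x, list the y ∈ F_11 with f(x, y) ≡ 0 and those with g(x, y) ≡ 0 (mod 11); the common zeros in that column are the intersection.
  x = 0: f ≡ 0 at y ∈ {10}; g ≡ 0 at y ∈ ∅; common: ∅.
  x = 1: f ≡ 0 at y ∈ {6}; g ≡ 0 at y ∈ ∅; common: ∅.
  x = 2: f ≡ 0 at y ∈ {2}; g ≡ 0 at y ∈ {0, 1, 2, 3, 4, 5, 6, 7, 8, 9, 10}; common: {2}.
  x = 3: f ≡ 0 at y ∈ {9}; g ≡ 0 at y ∈ ∅; common: ∅.
  x = 4: f ≡ 0 at y ∈ {5}; g ≡ 0 at y ∈ ∅; common: ∅.
  x = 5: f ≡ 0 at y ∈ {1}; g ≡ 0 at y ∈ ∅; common: ∅.
  x = 6: f ≡ 0 at y ∈ {8}; g ≡ 0 at y ∈ ∅; common: ∅.
  x = 7: f ≡ 0 at y ∈ {4}; g ≡ 0 at y ∈ ∅; common: ∅.
  x = 8: f ≡ 0 at y ∈ {0}; g ≡ 0 at y ∈ ∅; common: ∅.
  x = 9: f ≡ 0 at y ∈ {7}; g ≡ 0 at y ∈ ∅; common: ∅.
  x = 10: f ≡ 0 at y ∈ {3}; g ≡ 0 at y ∈ ∅; common: ∅.
Collecting: common zeros = {(2, 2)}, so the count is 1.
Comparison with the Bézout bound: 1 ≤ 1 = deg(f)·deg(g), as expected for curves with no common component (the bound is attained).


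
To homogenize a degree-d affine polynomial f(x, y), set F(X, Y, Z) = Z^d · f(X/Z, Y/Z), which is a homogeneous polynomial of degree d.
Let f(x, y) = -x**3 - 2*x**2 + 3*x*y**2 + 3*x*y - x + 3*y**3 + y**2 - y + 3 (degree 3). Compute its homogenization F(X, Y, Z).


F(X, Y, Z) = -X**3 - 2*X**2*Z + 3*X*Y**2 + 3*X*Y*Z - X*Z**2 + 3*Y**3 + Y**2*Z - Y*Z**2 + 3*Z**3

deg(f) = 3.
Substitute x = X/Z, y = Y/Z into f, then multiply by Z^3.
  monomial -1·x^3·y^0 ↦ -1·X^3·Y^0·Z^0.
  monomial -2·x^2·y^0 ↦ -2·X^2·Y^0·Z^1.
  monomial 3·x^1·y^2 ↦ 3·X^1·Y^2·Z^0.
  monomial 3·x^1·y^1 ↦ 3·X^1·Y^1·Z^1.
  monomial -1·x^1·y^0 ↦ -1·X^1·Y^0·Z^2.
  monomial 3·x^0·y^3 ↦ 3·X^0·Y^3·Z^0.
  monomial 1·x^0·y^2 ↦ 1·X^0·Y^2·Z^1.
  monomial -1·x^0·y^1 ↦ -1·X^0·Y^1·Z^2.
  monomial 3·x^0·y^0 ↦ 3·X^0·Y^0·Z^3.
Collecting: F(X, Y, Z) = -X**3 - 2*X**2*Z + 3*X*Y**2 + 3*X*Y*Z - X*Z**2 + 3*Y**3 + Y**2*Z - Y*Z**2 + 3*Z**3.


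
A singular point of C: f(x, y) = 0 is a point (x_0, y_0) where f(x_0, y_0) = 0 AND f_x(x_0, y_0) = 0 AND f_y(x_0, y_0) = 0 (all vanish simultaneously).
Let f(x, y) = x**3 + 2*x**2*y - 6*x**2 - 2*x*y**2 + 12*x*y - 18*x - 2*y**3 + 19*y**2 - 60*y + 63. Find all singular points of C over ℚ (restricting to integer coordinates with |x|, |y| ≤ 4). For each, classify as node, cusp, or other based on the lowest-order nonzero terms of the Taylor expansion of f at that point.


Singular points: {(0, 3)}; classification: cusp.

Compute partial derivatives:
  f_x = 3*x**2 + 4*x*y - 12*x - 2*y**2 + 12*y - 18.
  f_y = 2*x**2 - 4*x*y + 12*x - 6*y**2 + 38*y - 60.
Scan x_0 ∈ {−4, ..., 4}. For each x_0, f_y(x_0, y) is a polynomial in y; find its integer roots y ∈ {−4, ..., 4}, then test f_x and f at those candidates.
  x = -4: f_y(-4, y) = -6*y**2 + 54*y - 76; no integer root y with |y| ≤ 4.
  x = -3: f_y(-3, y) = -6*y**2 + 50*y - 78; no integer root y with |y| ≤ 4.
  x = -2: f_y(-2, y) = -6*y**2 + 46*y - 76; no integer root y with |y| ≤ 4.
  x = -1: f_y(-1, y) = -6*y**2 + 42*y - 70; no integer root y with |y| ≤ 4.
  x = 0: f_y(0, y) = -6*y**2 + 38*y - 60; vanishes at y ∈ {3}. (0, 3): f_x = 0, f = 0 — SINGULAR.
  x = 1: f_y(1, y) = -6*y**2 + 34*y - 46; no integer root y with |y| ≤ 4.
  x = 2: f_y(2, y) = -6*y**2 + 30*y - 28; no integer root y with |y| ≤ 4.
  x = 3: f_y(3, y) = -6*y**2 + 26*y - 6; no integer root y with |y| ≤ 4.
  x = 4: f_y(4, y) = -6*y**2 + 22*y + 20; no integer root y with |y| ≤ 4.
Only singular point on the grid: (0, 3).
Classify: substitute x = 0 + u, y = 3 + v and expand: f = u**3 + 2*u**2*v - 2*u*v**2 - 2*v**3 + v**2.
No constant or linear terms (consistent with a singular point). Quadratic part: v**2. Cubic part: u**3 + 2*u**2*v - 2*u*v**2 - 2*v**3.
The quadratic part v**2 is a perfect square, so there is a single (double) tangent line v = 0, i.e. y = 3. Restricting the cubic part to that line (v = 0) leaves u**3 ≠ 0, so f is not divisible by v and the branch is v² ≈ -u**3 to lowest order — this is a cusp.
Classification: cusp.


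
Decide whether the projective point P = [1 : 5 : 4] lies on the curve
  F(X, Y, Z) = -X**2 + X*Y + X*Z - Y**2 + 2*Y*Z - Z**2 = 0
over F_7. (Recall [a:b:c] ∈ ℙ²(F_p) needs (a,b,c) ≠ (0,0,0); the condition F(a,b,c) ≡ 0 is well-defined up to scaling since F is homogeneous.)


F(1,5,4) ≡ 0 (mod 7); P is on the curve.

Evaluate F(1, 5, 4) term-by-term (mod 7).
  -X**2 ↦ -1·1·1·1 = -1
  X*Y ↦ 1·1·5·1 = 5
  X*Z ↦ 1·1·1·4 = 4
  -Y**2 ↦ -1·1·25·1 = -25
  2*Y*Z ↦ 2·1·5·4 = 40
  -Z**2 ↦ -1·1·1·16 = -16
Sum: F(1, 5, 4) = (-1) + (5) + (4) + (-25) + (40) + (-16) = 7.
Reducing mod 7: 7 ≡ 0 (mod 7).
Since F(a, b, c) ≡ 0 (mod 7), P lies on the curve.


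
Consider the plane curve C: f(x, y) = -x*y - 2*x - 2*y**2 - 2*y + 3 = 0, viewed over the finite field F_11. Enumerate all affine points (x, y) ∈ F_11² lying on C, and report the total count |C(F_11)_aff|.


Affine F_11-points: {(3, 4), (3, 10), (5, 6), (5, 7), (6, 2), (6, 5), (7, 0), (7, 1), (9, 3), (9, 8)}; count = 10.

For each of the 121 pairs (x, y) ∈ F_11², evaluate f(x, y) mod 11. Record the zeros.
  x = 0: [0↦3, 1↦10, 2↦2, 3↦1, 4↦7, 5↦9, 6↦7, 7↦1, 8↦2, 9↦10, 10↦3]  zeros at y ∈ ∅
  x = 1: [0↦1, 1↦7, 2↦9, 3↦7, 4↦1, 5↦2, 6↦10, 7↦3, 8↦3, 9↦10, 10↦2]  zeros at y ∈ ∅
  x = 2: [0↦10, 1↦4, 2↦5, 3↦2, 4↦6, 5↦6, 6↦2, 7↦5, 8↦4, 9↦10, 10↦1]  zeros at y ∈ ∅
  x = 3: [0↦8, 1↦1, 2↦1, 3↦8, 4↦0, 5↦10, 6↦5, 7↦7, 8↦5, 9↦10, 10↦0]  zeros at y ∈ {4, 10}
  x = 4: [0↦6, 1↦9, 2↦8, 3↦3, 4↦5, 5↦3, 6↦8, 7↦9, 8↦6, 9↦10, 10↦10]  zeros at y ∈ ∅
  x = 5: [0↦4, 1↦6, 2↦4, 3↦9, 4↦10, 5↦7, 6↦0, 7↦0, 8↦7, 9↦10, 10↦9]  zeros at y ∈ {6, 7}
  x = 6: [0↦2, 1↦3, 2↦0, 3↦4, 4↦4, 5↦0, 6↦3, 7↦2, 8↦8, 9↦10, 10↦8]  zeros at y ∈ {2, 5}
  x = 7: [0↦0, 1↦0, 2↦7, 3↦10, 4↦9, 5↦4, 6↦6, 7↦4, 8↦9, 9↦10, 10↦7]  zeros at y ∈ {0, 1}
  x = 8: [0↦9, 1↦8, 2↦3, 3↦5, 4↦3, 5↦8, 6↦9, 7↦6, 8↦10, 9↦10, 10↦6]  zeros at y ∈ ∅
  x = 9: [0↦7, 1↦5, 2↦10, 3↦0, 4↦8, 5↦1, 6↦1, 7↦8, 8↦0, 9↦10, 10↦5]  zeros at y ∈ {3, 8}
  x = 10: [0↦5, 1↦2, 2↦6, 3↦6, 4↦2, 5↦5, 6↦4, 7↦10, 8↦1, 9↦10, 10↦4]  zeros at y ∈ ∅
Collecting zeros: affine points = {(3, 4), (3, 10), (5, 6), (5, 7), (6, 2), (6, 5), (7, 0), (7, 1), (9, 3), (9, 8)}.
Total count |C(F_11)_aff| = 10.


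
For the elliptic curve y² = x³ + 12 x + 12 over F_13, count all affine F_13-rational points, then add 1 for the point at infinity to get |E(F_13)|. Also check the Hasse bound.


Affine points = {(0, 5), (0, 8), (1, 5), (1, 8), (3, 6), (3, 7), (6, 1), (6, 12), (7, 6), (7, 7), (8, 3), (8, 10), (9, 2), (9, 11), (10, 1), (10, 12), (12, 5), (12, 8)}; affine count = 18; |E(F_13)| = 19.

Discriminant check: Δ ∝ 4a³ + 27b² = 4·12³ + 27·12² = 4·1728 + 27·144 ≡ 10 (mod 13). Nonzero ⇒ E is nonsingular.
For each x ∈ F_13, compute rhs = x³ + 12·x + 12 mod 13, then count y ∈ F_13 with y² ≡ rhs.
  x = 0: rhs = 12, matching y values: 5, 8 (2 points).
  x = 1: rhs = 12, matching y values: 5, 8 (2 points).
  x = 2: rhs = 5, matching y values: none (0 points).
  x = 3: rhs = 10, matching y values: 6, 7 (2 points).
  x = 4: rhs = 7, matching y values: none (0 points).
  x = 5: rhs = 2, matching y values: none (0 points).
  x = 6: rhs = 1, matching y values: 1, 12 (2 points).
  x = 7: rhs = 10, matching y values: 6, 7 (2 points).
  x = 8: rhs = 9, matching y values: 3, 10 (2 points).
  x = 9: rhs = 4, matching y values: 2, 11 (2 points).
  x = 10: rhs = 1, matching y values: 1, 12 (2 points).
  x = 11: rhs = 6, matching y values: none (0 points).
  x = 12: rhs = 12, matching y values: 5, 8 (2 points).
Total affine count: 18.
Full point count |E(F_13)| = 18 + 1 = 19.
Hasse bound: |19 − (13+1)| = |5| = 5 ≤ 2√13 ≈ 7.2111 ✓.


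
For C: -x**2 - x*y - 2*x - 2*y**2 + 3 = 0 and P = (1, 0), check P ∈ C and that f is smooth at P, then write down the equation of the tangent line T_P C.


Tangent line at P: -4*x - y + 4 = 0.

Step 1: f(1, 0) = 0, so P lies on C.
Step 2: partial derivatives
  f_x(x, y) = -2*x - y - 2, f_y(x, y) = -x - 4*y.
  f_x(P) = -4, f_y(P) = -1 (gradient nonzero, so P is smooth).
Step 3: tangent line at P: -4·(x − 1) + -1·(y − 0) = 0.
Expanding: -4*x - y + 4 = 0.


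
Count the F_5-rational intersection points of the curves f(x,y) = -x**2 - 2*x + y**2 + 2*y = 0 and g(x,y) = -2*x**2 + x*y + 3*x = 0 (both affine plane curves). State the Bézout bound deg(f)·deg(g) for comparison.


Common zeros: {(0, 0), (0, 3), (2, 1), (3, 3)}; count = 4; Bézout bound = 4.

deg(f) = 2, deg(g) = 2, so Bézout bound = 4.
Scan x ∈ F_5. For each x, list the y ∈ F_5 with f(x, y) ≡ 0 and those with g(x, y) ≡ 0 (mod 5); the common zeros in that column are the intersection.
  x = 0: f ≡ 0 at y ∈ {0, 3}; g ≡ 0 at y ∈ {0, 1, 2, 3, 4}; common: {0, 3}.
  x = 1: f ≡ 0 at y ∈ {1, 2}; g ≡ 0 at y ∈ {4}; common: ∅.
  x = 2: f ≡ 0 at y ∈ {1, 2}; g ≡ 0 at y ∈ {1}; common: {1}.
  x = 3: f ≡ 0 at y ∈ {0, 3}; g ≡ 0 at y ∈ {3}; common: {3}.
  x = 4: f ≡ 0 at y ∈ {4}; g ≡ 0 at y ∈ {0}; common: ∅.
Collecting: common zeros = {(0, 0), (0, 3), (2, 1), (3, 3)}, so the count is 4.
Comparison with the Bézout bound: 4 ≤ 4 = deg(f)·deg(g), as expected for curves with no common component (the bound is attained).


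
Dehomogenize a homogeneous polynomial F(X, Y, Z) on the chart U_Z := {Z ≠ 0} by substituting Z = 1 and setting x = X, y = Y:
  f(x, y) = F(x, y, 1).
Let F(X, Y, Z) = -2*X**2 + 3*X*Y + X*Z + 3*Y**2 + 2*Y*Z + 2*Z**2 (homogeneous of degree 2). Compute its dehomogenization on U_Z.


f(x, y) = -2*x**2 + 3*x*y + x + 3*y**2 + 2*y + 2

On U_Z we set Z = 1. Each monomial c·X^i·Y^j·Z^k in F becomes c·x^i·y^j·1^k = c·x^i·y^j.
Substituting Z = 1: F(X, Y, 1) = -2*x**2 + 3*x*y + x + 3*y**2 + 2*y + 2.
Note: deg(f) ≤ deg(F) = 2; strict inequality happens when F is divisible by Z (lost terms).


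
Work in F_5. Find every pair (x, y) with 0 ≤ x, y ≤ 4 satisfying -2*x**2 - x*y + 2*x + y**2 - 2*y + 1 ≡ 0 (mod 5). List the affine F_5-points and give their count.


Affine F_5-points: {(0, 1), (1, 4), (3, 1), (3, 4)}; count = 4.

For each of the 25 pairs (x, y) ∈ F_5², evaluate f(x, y) mod 5. Record the zeros.
  x = 0: [0↦1, 1↦0, 2↦1, 3↦4, 4↦4]  zeros at y ∈ {1}
  x = 1: [0↦1, 1↦4, 2↦4, 3↦1, 4↦0]  zeros at y ∈ {4}
  x = 2: [0↦2, 1↦4, 2↦3, 3↦4, 4↦2]  zeros at y ∈ ∅
  x = 3: [0↦4, 1↦0, 2↦3, 3↦3, 4↦0]  zeros at y ∈ {1, 4}
  x = 4: [0↦2, 1↦2, 2↦4, 3↦3, 4↦4]  zeros at y ∈ ∅
Collecting zeros: affine points = {(0, 1), (1, 4), (3, 1), (3, 4)}.
Total count |C(F_5)_aff| = 4.


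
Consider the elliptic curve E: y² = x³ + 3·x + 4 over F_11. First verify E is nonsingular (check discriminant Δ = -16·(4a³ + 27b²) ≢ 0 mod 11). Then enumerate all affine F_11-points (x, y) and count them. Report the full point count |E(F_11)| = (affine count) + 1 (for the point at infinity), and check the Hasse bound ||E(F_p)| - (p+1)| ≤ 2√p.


Affine points = {(0, 2), (0, 9), (4, 5), (4, 6), (5, 1), (5, 10), (7, 4), (7, 7), (8, 1), (8, 10), (9, 1), (9, 10), (10, 0)}; affine count = 13; |E(F_11)| = 14.

Discriminant check: Δ ∝ 4a³ + 27b² = 4·3³ + 27·4² = 4·27 + 27·16 ≡ 1 (mod 11). Nonzero ⇒ E is nonsingular.
For each x ∈ F_11, compute rhs = x³ + 3·x + 4 mod 11, then count y ∈ F_11 with y² ≡ rhs.
  x = 0: rhs = 4, matching y values: 2, 9 (2 points).
  x = 1: rhs = 8, matching y values: none (0 points).
  x = 2: rhs = 7, matching y values: none (0 points).
  x = 3: rhs = 7, matching y values: none (0 points).
  x = 4: rhs = 3, matching y values: 5, 6 (2 points).
  x = 5: rhs = 1, matching y values: 1, 10 (2 points).
  x = 6: rhs = 7, matching y values: none (0 points).
  x = 7: rhs = 5, matching y values: 4, 7 (2 points).
  x = 8: rhs = 1, matching y values: 1, 10 (2 points).
  x = 9: rhs = 1, matching y values: 1, 10 (2 points).
  x = 10: rhs = 0, matching y values: 0 (1 points).
Total affine count: 13.
Full point count |E(F_11)| = 13 + 1 = 14.
Hasse bound: |14 − (11+1)| = |2| = 2 ≤ 2√11 ≈ 6.6332 ✓.


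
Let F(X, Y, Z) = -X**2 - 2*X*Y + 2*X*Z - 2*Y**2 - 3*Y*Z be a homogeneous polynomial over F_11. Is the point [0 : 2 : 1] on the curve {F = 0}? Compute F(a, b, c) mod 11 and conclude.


F(0,2,1) ≡ 8 (mod 11); P is NOT on the curve.

Evaluate F(0, 2, 1) term-by-term (mod 11).
  -X**2 ↦ -1·0·1·1 = 0
  -2*X*Y ↦ -2·0·2·1 = 0
  2*X*Z ↦ 2·0·1·1 = 0
  -2*Y**2 ↦ -2·1·4·1 = -8
  -3*Y*Z ↦ -3·1·2·1 = -6
Sum: F(0, 2, 1) = (0) + (0) + (0) + (-8) + (-6) = -14.
Reducing mod 11: -14 ≡ 8 (mod 11).
Since F(a, b, c) ≡ 8 ≠ 0 (mod 11), P does NOT lie on the curve.


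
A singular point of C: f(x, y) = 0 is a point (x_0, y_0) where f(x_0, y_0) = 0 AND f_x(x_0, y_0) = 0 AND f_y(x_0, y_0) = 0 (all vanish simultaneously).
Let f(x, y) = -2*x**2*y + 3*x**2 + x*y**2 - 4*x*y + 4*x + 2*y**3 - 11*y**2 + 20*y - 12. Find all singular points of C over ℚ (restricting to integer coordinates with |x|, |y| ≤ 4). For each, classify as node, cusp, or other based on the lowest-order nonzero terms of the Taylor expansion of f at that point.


Singular points: {(0, 2)}; classification: node.

Compute partial derivatives:
  f_x = -4*x*y + 6*x + y**2 - 4*y + 4.
  f_y = -2*x**2 + 2*x*y - 4*x + 6*y**2 - 22*y + 20.
Scan x_0 ∈ {−4, ..., 4}. For each x_0, f_y(x_0, y) is a polynomial in y; find its integer roots y ∈ {−4, ..., 4}, then test f_x and f at those candidates.
  x = -4: f_y(-4, y) = 6*y**2 - 30*y + 4; no integer root y with |y| ≤ 4.
  x = -3: f_y(-3, y) = 6*y**2 - 28*y + 14; no integer root y with |y| ≤ 4.
  x = -2: f_y(-2, y) = 6*y**2 - 26*y + 20; vanishes at y ∈ {1}. (-2, 1): f_x = -3 ≠ 0.
  x = -1: f_y(-1, y) = 6*y**2 - 24*y + 22; no integer root y with |y| ≤ 4.
  x = 0: f_y(0, y) = 6*y**2 - 22*y + 20; vanishes at y ∈ {2}. (0, 2): f_x = 0, f = 0 — SINGULAR.
  x = 1: f_y(1, y) = 6*y**2 - 20*y + 14; vanishes at y ∈ {1}. (1, 1): f_x = 3 ≠ 0.
  x = 2: f_y(2, y) = 6*y**2 - 18*y + 4; no integer root y with |y| ≤ 4.
  x = 3: f_y(3, y) = 6*y**2 - 16*y - 10; no integer root y with |y| ≤ 4.
  x = 4: f_y(4, y) = 6*y**2 - 14*y - 28; no integer root y with |y| ≤ 4.
Only singular point on the grid: (0, 2).
Classify: substitute x = 0 + u, y = 2 + v and expand: f = -2*u**2*v - u**2 + u*v**2 + 2*v**3 + v**2.
No constant or linear terms (consistent with a singular point). Quadratic part: -u**2 + v**2. Cubic part: -2*u**2*v + u*v**2 + 2*v**3.
The quadratic part v**2 - u**2 = (v − u)(v + u) splits into two distinct linear factors, so there are two distinct tangent lines y − 2 = ±(x − 0) — this is a node (ordinary double point).
Classification: node.


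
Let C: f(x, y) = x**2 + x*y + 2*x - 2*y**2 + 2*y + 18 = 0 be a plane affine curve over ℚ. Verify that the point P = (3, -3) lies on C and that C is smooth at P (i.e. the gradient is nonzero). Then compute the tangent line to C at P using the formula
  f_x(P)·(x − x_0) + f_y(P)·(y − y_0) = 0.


Tangent line at P: 5*x + 17*y + 36 = 0.

Step 1: f(3, -3) = 0, so P lies on C.
Step 2: partial derivatives
  f_x(x, y) = 2*x + y + 2, f_y(x, y) = x - 4*y + 2.
  f_x(P) = 5, f_y(P) = 17 (gradient nonzero, so P is smooth).
Step 3: tangent line at P: 5·(x − 3) + 17·(y − -3) = 0.
Expanding: 5*x + 17*y + 36 = 0.


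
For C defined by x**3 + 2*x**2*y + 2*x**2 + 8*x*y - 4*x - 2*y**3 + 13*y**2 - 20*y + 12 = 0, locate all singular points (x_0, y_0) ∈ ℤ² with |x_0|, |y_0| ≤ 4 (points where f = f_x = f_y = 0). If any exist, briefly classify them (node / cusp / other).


Singular points: {(-2, 2)}; classification: cusp.

Compute partial derivatives:
  f_x = 3*x**2 + 4*x*y + 4*x + 8*y - 4.
  f_y = 2*x**2 + 8*x - 6*y**2 + 26*y - 20.
Scan x_0 ∈ {−4, ..., 4}. For each x_0, f_y(x_0, y) is a polynomial in y; find its integer roots y ∈ {−4, ..., 4}, then test f_x and f at those candidates.
  x = -4: f_y(-4, y) = -6*y**2 + 26*y - 20; vanishes at y ∈ {1}. (-4, 1): f_x = 20 ≠ 0.
  x = -3: f_y(-3, y) = -6*y**2 + 26*y - 26; no integer root y with |y| ≤ 4.
  x = -2: f_y(-2, y) = -6*y**2 + 26*y - 28; vanishes at y ∈ {2}. (-2, 2): f_x = 0, f = 0 — SINGULAR.
  x = -1: f_y(-1, y) = -6*y**2 + 26*y - 26; no integer root y with |y| ≤ 4.
  x = 0: f_y(0, y) = -6*y**2 + 26*y - 20; vanishes at y ∈ {1}. (0, 1): f_x = 4 ≠ 0.
  x = 1: f_y(1, y) = -6*y**2 + 26*y - 10; no integer root y with |y| ≤ 4.
  x = 2: f_y(2, y) = -6*y**2 + 26*y + 4; no integer root y with |y| ≤ 4.
  x = 3: f_y(3, y) = -6*y**2 + 26*y + 22; no integer root y with |y| ≤ 4.
  x = 4: f_y(4, y) = -6*y**2 + 26*y + 44; no integer root y with |y| ≤ 4.
Only singular point on the grid: (-2, 2).
Classify: substitute x = -2 + u, y = 2 + v and expand: f = u**3 + 2*u**2*v - 2*v**3 + v**2.
No constant or linear terms (consistent with a singular point). Quadratic part: v**2. Cubic part: u**3 + 2*u**2*v - 2*v**3.
The quadratic part v**2 is a perfect square, so there is a single (double) tangent line v = 0, i.e. y = 2. Restricting the cubic part to that line (v = 0) leaves u**3 ≠ 0, so f is not divisible by v and the branch is v² ≈ -u**3 to lowest order — this is a cusp.
Classification: cusp.


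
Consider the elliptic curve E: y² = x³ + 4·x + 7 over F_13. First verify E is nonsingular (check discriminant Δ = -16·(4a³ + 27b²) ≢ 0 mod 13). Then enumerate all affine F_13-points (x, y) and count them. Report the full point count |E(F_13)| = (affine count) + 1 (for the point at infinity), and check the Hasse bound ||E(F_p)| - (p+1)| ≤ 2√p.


Affine points = {(1, 5), (1, 8), (2, 6), (2, 7), (4, 3), (4, 10), (5, 3), (5, 10), (6, 0), (7, 1), (7, 12), (11, 2), (11, 11)}; affine count = 13; |E(F_13)| = 14.

Discriminant check: Δ ∝ 4a³ + 27b² = 4·4³ + 27·7² = 4·64 + 27·49 ≡ 6 (mod 13). Nonzero ⇒ E is nonsingular.
For each x ∈ F_13, compute rhs = x³ + 4·x + 7 mod 13, then count y ∈ F_13 with y² ≡ rhs.
  x = 0: rhs = 7, matching y values: none (0 points).
  x = 1: rhs = 12, matching y values: 5, 8 (2 points).
  x = 2: rhs = 10, matching y values: 6, 7 (2 points).
  x = 3: rhs = 7, matching y values: none (0 points).
  x = 4: rhs = 9, matching y values: 3, 10 (2 points).
  x = 5: rhs = 9, matching y values: 3, 10 (2 points).
  x = 6: rhs = 0, matching y values: 0 (1 points).
  x = 7: rhs = 1, matching y values: 1, 12 (2 points).
  x = 8: rhs = 5, matching y values: none (0 points).
  x = 9: rhs = 5, matching y values: none (0 points).
  x = 10: rhs = 7, matching y values: none (0 points).
  x = 11: rhs = 4, matching y values: 2, 11 (2 points).
  x = 12: rhs = 2, matching y values: none (0 points).
Total affine count: 13.
Full point count |E(F_13)| = 13 + 1 = 14.
Hasse bound: |14 − (13+1)| = |0| = 0 ≤ 2√13 ≈ 7.2111 ✓.


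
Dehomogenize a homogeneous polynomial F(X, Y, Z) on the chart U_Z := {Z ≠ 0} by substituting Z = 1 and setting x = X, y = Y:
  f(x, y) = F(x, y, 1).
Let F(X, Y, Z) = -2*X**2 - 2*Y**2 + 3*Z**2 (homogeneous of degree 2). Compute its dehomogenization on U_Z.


f(x, y) = -2*x**2 - 2*y**2 + 3

On U_Z we set Z = 1. Each monomial c·X^i·Y^j·Z^k in F becomes c·x^i·y^j·1^k = c·x^i·y^j.
Substituting Z = 1: F(X, Y, 1) = -2*x**2 - 2*y**2 + 3.
Note: deg(f) ≤ deg(F) = 2; strict inequality happens when F is divisible by Z (lost terms).


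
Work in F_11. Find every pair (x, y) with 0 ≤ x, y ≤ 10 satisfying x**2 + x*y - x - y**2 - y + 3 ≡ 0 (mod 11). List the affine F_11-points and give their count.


Affine F_11-points: {(1, 5), (1, 6), (4, 4), (4, 10), (5, 6), (5, 9), (6, 0), (6, 5), (9, 9), (9, 10)}; count = 10.

For each of the 121 pairs (x, y) ∈ F_11², evaluate f(x, y) mod 11. Record the zeros.
  x = 0: [0↦3, 1↦1, 2↦8, 3↦2, 4↦5, 5↦6, 6↦5, 7↦2, 8↦8, 9↦1, 10↦3]  zeros at y ∈ ∅
  x = 1: [0↦3, 1↦2, 2↦10, 3↦5, 4↦9, 5↦0, 6↦0, 7↦9, 8↦5, 9↦10, 10↦2]  zeros at y ∈ {5, 6}
  x = 2: [0↦5, 1↦5, 2↦3, 3↦10, 4↦4, 5↦7, 6↦8, 7↦7, 8↦4, 9↦10, 10↦3]  zeros at y ∈ ∅
  x = 3: [0↦9, 1↦10, 2↦9, 3↦6, 4↦1, 5↦5, 6↦7, 7↦7, 8↦5, 9↦1, 10↦6]  zeros at y ∈ ∅
  x = 4: [0↦4, 1↦6, 2↦6, 3↦4, 4↦0, 5↦5, 6↦8, 7↦9, 8↦8, 9↦5, 10↦0]  zeros at y ∈ {4, 10}
  x = 5: [0↦1, 1↦4, 2↦5, 3↦4, 4↦1, 5↦7, 6↦0, 7↦2, 8↦2, 9↦0, 10↦7]  zeros at y ∈ {6, 9}
  x = 6: [0↦0, 1↦4, 2↦6, 3↦6, 4↦4, 5↦0, 6↦5, 7↦8, 8↦9, 9↦8, 10↦5]  zeros at y ∈ {0, 5}
  x = 7: [0↦1, 1↦6, 2↦9, 3↦10, 4↦9, 5↦6, 6↦1, 7↦5, 8↦7, 9↦7, 10↦5]  zeros at y ∈ ∅
  x = 8: [0↦4, 1↦10, 2↦3, 3↦5, 4↦5, 5↦3, 6↦10, 7↦4, 8↦7, 9↦8, 10↦7]  zeros at y ∈ ∅
  x = 9: [0↦9, 1↦5, 2↦10, 3↦2, 4↦3, 5↦2, 6↦10, 7↦5, 8↦9, 9↦0, 10↦0]  zeros at y ∈ {9, 10}
  x = 10: [0↦5, 1↦2, 2↦8, 3↦1, 4↦3, 5↦3, 6↦1, 7↦8, 8↦2, 9↦5, 10↦6]  zeros at y ∈ ∅
Collecting zeros: affine points = {(1, 5), (1, 6), (4, 4), (4, 10), (5, 6), (5, 9), (6, 0), (6, 5), (9, 9), (9, 10)}.
Total count |C(F_11)_aff| = 10.


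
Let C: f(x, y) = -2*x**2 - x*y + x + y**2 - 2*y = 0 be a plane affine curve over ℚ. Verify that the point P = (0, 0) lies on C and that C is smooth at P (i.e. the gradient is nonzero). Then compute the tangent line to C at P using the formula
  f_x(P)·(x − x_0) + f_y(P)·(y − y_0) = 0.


Tangent line at P: x - 2*y = 0.

Step 1: f(0, 0) = 0, so P lies on C.
Step 2: partial derivatives
  f_x(x, y) = -4*x - y + 1, f_y(x, y) = -x + 2*y - 2.
  f_x(P) = 1, f_y(P) = -2 (gradient nonzero, so P is smooth).
Step 3: tangent line at P: 1·(x − 0) + -2·(y − 0) = 0.
Expanding: x - 2*y = 0.


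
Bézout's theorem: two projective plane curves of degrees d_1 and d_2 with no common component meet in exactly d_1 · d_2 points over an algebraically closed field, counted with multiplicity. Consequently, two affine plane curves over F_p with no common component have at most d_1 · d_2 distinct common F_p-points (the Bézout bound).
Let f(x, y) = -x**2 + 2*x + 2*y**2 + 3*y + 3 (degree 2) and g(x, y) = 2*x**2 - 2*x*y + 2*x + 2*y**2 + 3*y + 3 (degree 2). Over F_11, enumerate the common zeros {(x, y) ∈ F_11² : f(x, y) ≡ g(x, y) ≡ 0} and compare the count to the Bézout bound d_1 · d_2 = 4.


Common zeros: {(7, 5), (10, 4)}; count = 2; Bézout bound = 4.

deg(f) = 2, deg(g) = 2, so Bézout bound = 4.
Scan x ∈ F_11. For each x, list the y ∈ F_11 with f(x, y) ≡ 0 and those with g(x, y) ≡ 0 (mod 11); the common zeros in that column are the intersection.
  x = 0: f ≡ 0 at y ∈ ∅; g ≡ 0 at y ∈ ∅; common: ∅.
  x = 1: f ≡ 0 at y ∈ ∅; g ≡ 0 at y ∈ {8}; common: ∅.
  x = 2: f ≡ 0 at y ∈ ∅; g ≡ 0 at y ∈ ∅; common: ∅.
  x = 3: f ≡ 0 at y ∈ {0, 4}; g ≡ 0 at y ∈ ∅; common: ∅.
  x = 4: f ≡ 0 at y ∈ {1, 3}; g ≡ 0 at y ∈ {4}; common: ∅.
  x = 5: f ≡ 0 at y ∈ ∅; g ≡ 0 at y ∈ ∅; common: ∅.
  x = 6: f ≡ 0 at y ∈ {5, 10}; g ≡ 0 at y ∈ {2, 8}; common: ∅.
  x = 7: f ≡ 0 at y ∈ {5, 10}; g ≡ 0 at y ∈ {5, 6}; common: {5}.
  x = 8: f ≡ 0 at y ∈ ∅; g ≡ 0 at y ∈ {5, 7}; common: ∅.
  x = 9: f ≡ 0 at y ∈ {1, 3}; g ≡ 0 at y ∈ {6, 7}; common: ∅.
  x = 10: f ≡ 0 at y ∈ {0, 4}; g ≡ 0 at y ∈ {4, 10}; common: {4}.
Collecting: common zeros = {(7, 5), (10, 4)}, so the count is 2.
Comparison with the Bézout bound: 2 ≤ 4 = deg(f)·deg(g), as expected for curves with no common component (the affine F_11-count falls short of the bound because intersections may lie at infinity, over extension fields, or carry multiplicity).
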